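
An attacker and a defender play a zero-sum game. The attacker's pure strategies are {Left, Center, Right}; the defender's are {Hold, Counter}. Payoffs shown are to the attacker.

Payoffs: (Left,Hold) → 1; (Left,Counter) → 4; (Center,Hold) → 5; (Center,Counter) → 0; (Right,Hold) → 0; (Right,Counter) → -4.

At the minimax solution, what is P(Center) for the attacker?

3/8

Row minima: Left → 1, Center → 0, Right → -4; maximin = 1.
Column maxima: Hold → 5, Counter → 4; minimax = 4.
1 ≠ 4, so there is no saddle point; optimal play is mixed.
Right is strictly dominated by Left, so the attacker never plays it.
On the remaining 2×2 (Left, Center vs Hold, Counter):
Let the attacker play Left with probability p. Expected payoff against Hold: 1p + 5(1−p) = −4p + 5; against Counter: 4p + 0(1−p) = 4p.
Setting these equal: −4p + 5 = 4p ⇒ −8p = -5 ⇒ p = 5/8, and the value is (-4)·(5/8) + 5 = 5/2.
For the defender: with q = P(Hold), equating Left's and Center's payoffs gives −3q + 4 = 5q ⇒ q = 1/2.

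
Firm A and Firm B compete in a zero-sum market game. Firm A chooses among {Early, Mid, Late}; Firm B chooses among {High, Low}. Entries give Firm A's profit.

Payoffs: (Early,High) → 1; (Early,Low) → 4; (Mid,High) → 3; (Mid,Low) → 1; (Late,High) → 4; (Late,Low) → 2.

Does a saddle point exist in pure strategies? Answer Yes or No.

Row minima: Early → 1, Mid → 1, Late → 2; maximin = 2.
Column maxima: High → 4, Low → 4; minimax = 4.
2 ≠ 4, so no pure-strategy equilibrium exists.

No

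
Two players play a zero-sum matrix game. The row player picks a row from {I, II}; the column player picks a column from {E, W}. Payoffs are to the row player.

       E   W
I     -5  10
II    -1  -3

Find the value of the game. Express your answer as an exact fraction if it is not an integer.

-25/17

Row minima: I → -5, II → -3; maximin = -3.
Column maxima: E → -1, W → 10; minimax = -1.
-3 ≠ -1, so there is no saddle point; optimal play is mixed.
Let the row player play I with probability p. Expected payoff against E: (-5)p + (-1)(1−p) = −4p − 1; against W: 10p + (-3)(1−p) = 13p − 3.
Setting these equal: −4p − 1 = 13p − 3 ⇒ −17p = -2 ⇒ p = 2/17, and the value is (-4)·(2/17) − 1 = -25/17.
For the column player: with q = P(E), equating I's and II's payoffs gives −15q + 10 = 2q − 3 ⇒ q = 13/17.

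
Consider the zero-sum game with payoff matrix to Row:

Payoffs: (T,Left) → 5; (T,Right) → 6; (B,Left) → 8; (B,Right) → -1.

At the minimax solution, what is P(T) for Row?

Row minima: T → 5, B → -1; maximin = 5.
Column maxima: Left → 8, Right → 6; minimax = 6.
5 ≠ 6, so there is no saddle point; optimal play is mixed.
Let Row play T with probability p. Expected payoff against Left: 5p + 8(1−p) = −3p + 8; against Right: 6p + (-1)(1−p) = 7p − 1.
Setting these equal: −3p + 8 = 7p − 1 ⇒ −10p = -9 ⇒ p = 9/10, and the value is (-3)·(9/10) + 8 = 53/10.
For Column: with q = P(Left), equating T's and B's payoffs gives −q + 6 = 9q − 1 ⇒ q = 7/10.

9/10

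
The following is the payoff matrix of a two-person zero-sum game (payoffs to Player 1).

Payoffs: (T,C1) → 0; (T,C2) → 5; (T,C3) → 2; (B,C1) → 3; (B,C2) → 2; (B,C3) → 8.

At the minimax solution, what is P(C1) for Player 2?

Row minima: T → 0, B → 2; maximin = 2.
Column maxima: C1 → 3, C2 → 5, C3 → 8; minimax = 3.
2 ≠ 3, so there is no saddle point; optimal play is mixed.
C3 is strictly dominated by C1 (it gives Player 1 strictly more in every row), so Player 2 never plays it.
On the remaining 2×2 (T, B vs C1, C2):
Let Player 1 play T with probability p. Expected payoff against C1: 0p + 3(1−p) = −3p + 3; against C2: 5p + 2(1−p) = 3p + 2.
Setting these equal: −3p + 3 = 3p + 2 ⇒ −6p = -1 ⇒ p = 1/6, and the value is (-3)·(1/6) + 3 = 5/2.
For Player 2: with q = P(C1), equating T's and B's payoffs gives −5q + 5 = q + 2 ⇒ q = 1/2.

1/2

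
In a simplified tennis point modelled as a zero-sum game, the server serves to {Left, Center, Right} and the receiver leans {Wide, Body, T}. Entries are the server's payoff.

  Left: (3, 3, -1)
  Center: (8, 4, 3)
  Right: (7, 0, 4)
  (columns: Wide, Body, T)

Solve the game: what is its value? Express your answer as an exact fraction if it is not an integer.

16/5

Row minima: Left → -1, Center → 3, Right → 0; maximin = 3.
Column maxima: Wide → 8, Body → 4, T → 4; minimax = 4.
3 ≠ 4, so there is no saddle point; optimal play is mixed.
Left is strictly dominated by Center, so the server never plays it.
With Left eliminated, Wide is strictly dominated by Body (it gives the server strictly more in every remaining row), so the receiver never plays it.
On the remaining 2×2 (Center, Right vs Body, T):
Let the server play Center with probability p. Expected payoff against Body: 4p + 0(1−p) = 4p; against T: 3p + 4(1−p) = −p + 4.
Setting these equal: 4p = −p + 4 ⇒ 5p = 4 ⇒ p = 4/5, and the value is (4)·(4/5) = 16/5.
For the receiver: with q = P(Body), equating Center's and Right's payoffs gives q + 3 = −4q + 4 ⇒ q = 1/5.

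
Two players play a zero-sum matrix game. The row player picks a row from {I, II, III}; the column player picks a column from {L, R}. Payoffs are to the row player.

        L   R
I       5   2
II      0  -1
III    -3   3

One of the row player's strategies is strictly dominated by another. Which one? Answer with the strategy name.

I gives a strictly higher payoff than II against every column: 5 > 0, 2 > -1.
So II is strictly dominated and the row player never plays it.

II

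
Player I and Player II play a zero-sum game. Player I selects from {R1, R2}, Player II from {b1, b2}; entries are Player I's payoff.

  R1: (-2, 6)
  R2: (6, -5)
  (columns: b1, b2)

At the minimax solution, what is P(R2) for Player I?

8/19

Row minima: R1 → -2, R2 → -5; maximin = -2.
Column maxima: b1 → 6, b2 → 6; minimax = 6.
-2 ≠ 6, so there is no saddle point; optimal play is mixed.
Let Player I play R1 with probability p. Expected payoff against b1: (-2)p + 6(1−p) = −8p + 6; against b2: 6p + (-5)(1−p) = 11p − 5.
Setting these equal: −8p + 6 = 11p − 5 ⇒ −19p = -11 ⇒ p = 11/19, and the value is (-8)·(11/19) + 6 = 26/19.
For Player II: with q = P(b1), equating R1's and R2's payoffs gives −8q + 6 = 11q − 5 ⇒ q = 11/19.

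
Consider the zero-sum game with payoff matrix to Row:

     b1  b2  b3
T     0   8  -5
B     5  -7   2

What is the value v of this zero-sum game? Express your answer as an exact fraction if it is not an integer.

Row minima: T → -5, B → -7; maximin = -5.
Column maxima: b1 → 5, b2 → 8, b3 → 2; minimax = 2.
-5 ≠ 2, so there is no saddle point; optimal play is mixed.
b1 is strictly dominated by b3 (it gives Row strictly more in every row), so Column never plays it.
On the remaining 2×2 (T, B vs b2, b3):
Let Row play T with probability p. Expected payoff against b2: 8p + (-7)(1−p) = 15p − 7; against b3: (-5)p + 2(1−p) = −7p + 2.
Setting these equal: 15p − 7 = −7p + 2 ⇒ 22p = 9 ⇒ p = 9/22, and the value is (15)·(9/22) − 7 = -19/22.
For Column: with q = P(b2), equating T's and B's payoffs gives 13q − 5 = −9q + 2 ⇒ q = 7/22.

-19/22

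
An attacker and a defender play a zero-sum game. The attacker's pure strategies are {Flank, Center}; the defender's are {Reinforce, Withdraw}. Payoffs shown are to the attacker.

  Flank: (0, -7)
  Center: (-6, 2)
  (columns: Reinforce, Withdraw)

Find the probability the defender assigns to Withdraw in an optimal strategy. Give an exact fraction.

2/5

Row minima: Flank → -7, Center → -6; maximin = -6.
Column maxima: Reinforce → 0, Withdraw → 2; minimax = 0.
-6 ≠ 0, so there is no saddle point; optimal play is mixed.
Let the attacker play Flank with probability p. Expected payoff against Reinforce: 0p + (-6)(1−p) = 6p − 6; against Withdraw: (-7)p + 2(1−p) = −9p + 2.
Setting these equal: 6p − 6 = −9p + 2 ⇒ 15p = 8 ⇒ p = 8/15, and the value is (6)·(8/15) − 6 = -14/5.
For the defender: with q = P(Reinforce), equating Flank's and Center's payoffs gives 7q − 7 = −8q + 2 ⇒ q = 3/5.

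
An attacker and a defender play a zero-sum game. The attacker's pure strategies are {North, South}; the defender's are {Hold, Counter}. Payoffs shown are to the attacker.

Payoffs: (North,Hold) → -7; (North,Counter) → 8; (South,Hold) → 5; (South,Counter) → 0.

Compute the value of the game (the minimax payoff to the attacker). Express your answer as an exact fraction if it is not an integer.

2

Row minima: North → -7, South → 0; maximin = 0.
Column maxima: Hold → 5, Counter → 8; minimax = 5.
0 ≠ 5, so there is no saddle point; optimal play is mixed.
Let the attacker play North with probability p. Expected payoff against Hold: (-7)p + 5(1−p) = −12p + 5; against Counter: 8p + 0(1−p) = 8p.
Setting these equal: −12p + 5 = 8p ⇒ −20p = -5 ⇒ p = 1/4, and the value is (-12)·(1/4) + 5 = 2.
For the defender: with q = P(Hold), equating North's and South's payoffs gives −15q + 8 = 5q ⇒ q = 2/5.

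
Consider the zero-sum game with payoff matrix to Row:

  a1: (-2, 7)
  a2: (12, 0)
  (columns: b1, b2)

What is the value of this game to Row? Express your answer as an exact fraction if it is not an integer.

Row minima: a1 → -2, a2 → 0; maximin = 0.
Column maxima: b1 → 12, b2 → 7; minimax = 7.
0 ≠ 7, so there is no saddle point; optimal play is mixed.
Let Row play a1 with probability p. Expected payoff against b1: (-2)p + 12(1−p) = −14p + 12; against b2: 7p + 0(1−p) = 7p.
Setting these equal: −14p + 12 = 7p ⇒ −21p = -12 ⇒ p = 4/7, and the value is (-14)·(4/7) + 12 = 4.
For Column: with q = P(b1), equating a1's and a2's payoffs gives −9q + 7 = 12q ⇒ q = 1/3.

4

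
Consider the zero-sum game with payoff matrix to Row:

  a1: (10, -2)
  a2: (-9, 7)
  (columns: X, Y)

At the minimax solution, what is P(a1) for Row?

4/7

Row minima: a1 → -2, a2 → -9; maximin = -2.
Column maxima: X → 10, Y → 7; minimax = 7.
-2 ≠ 7, so there is no saddle point; optimal play is mixed.
Let Row play a1 with probability p. Expected payoff against X: 10p + (-9)(1−p) = 19p − 9; against Y: (-2)p + 7(1−p) = −9p + 7.
Setting these equal: 19p − 9 = −9p + 7 ⇒ 28p = 16 ⇒ p = 4/7, and the value is (19)·(4/7) − 9 = 13/7.
For Column: with q = P(X), equating a1's and a2's payoffs gives 12q − 2 = −16q + 7 ⇒ q = 9/28.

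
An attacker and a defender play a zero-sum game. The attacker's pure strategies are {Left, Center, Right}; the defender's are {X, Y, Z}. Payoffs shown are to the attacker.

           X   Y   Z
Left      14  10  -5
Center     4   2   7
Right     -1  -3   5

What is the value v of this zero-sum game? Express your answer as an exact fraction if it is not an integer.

Row minima: Left → -5, Center → 2, Right → -3; maximin = 2.
Column maxima: X → 14, Y → 10, Z → 7; minimax = 7.
2 ≠ 7, so there is no saddle point; optimal play is mixed.
Right is strictly dominated by Center, so the attacker never plays it.
X is strictly dominated by Y (it gives the attacker strictly more in every row), so the defender never plays it.
On the remaining 2×2 (Left, Center vs Y, Z):
Let the attacker play Left with probability p. Expected payoff against Y: 10p + 2(1−p) = 8p + 2; against Z: (-5)p + 7(1−p) = −12p + 7.
Setting these equal: 8p + 2 = −12p + 7 ⇒ 20p = 5 ⇒ p = 1/4, and the value is (8)·(1/4) + 2 = 4.
For the defender: with q = P(Y), equating Left's and Center's payoffs gives 15q − 5 = −5q + 7 ⇒ q = 3/5.

4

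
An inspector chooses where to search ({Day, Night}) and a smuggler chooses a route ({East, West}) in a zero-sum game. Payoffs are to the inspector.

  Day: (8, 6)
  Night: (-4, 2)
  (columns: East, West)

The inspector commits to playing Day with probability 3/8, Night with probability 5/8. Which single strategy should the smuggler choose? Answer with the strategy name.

East

If the smuggler plays East, the inspector's expected payoff is (3/8)·8 + (5/8)·(-4) = 1/2.
If the smuggler plays West, the inspector's expected payoff is (3/8)·6 + (5/8)·2 = 7/2.
The smuggler minimizes the inspector's payoff; the smallest is 1/2, so the best response is East.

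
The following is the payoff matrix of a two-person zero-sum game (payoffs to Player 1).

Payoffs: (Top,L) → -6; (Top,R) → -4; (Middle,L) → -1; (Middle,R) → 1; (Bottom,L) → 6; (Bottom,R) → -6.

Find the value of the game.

0

Row minima: Top → -6, Middle → -1, Bottom → -6; maximin = -1.
Column maxima: L → 6, R → 1; minimax = 1.
-1 ≠ 1, so there is no saddle point; optimal play is mixed.
Top is strictly dominated by Middle, so Player 1 never plays it.
On the remaining 2×2 (Middle, Bottom vs L, R):
Let Player 1 play Middle with probability p. Expected payoff against L: (-1)p + 6(1−p) = −7p + 6; against R: 1p + (-6)(1−p) = 7p − 6.
Setting these equal: −7p + 6 = 7p − 6 ⇒ −14p = -12 ⇒ p = 6/7, and the value is (-7)·(6/7) + 6 = 0.
For Player 2: with q = P(L), equating Middle's and Bottom's payoffs gives −2q + 1 = 12q − 6 ⇒ q = 1/2.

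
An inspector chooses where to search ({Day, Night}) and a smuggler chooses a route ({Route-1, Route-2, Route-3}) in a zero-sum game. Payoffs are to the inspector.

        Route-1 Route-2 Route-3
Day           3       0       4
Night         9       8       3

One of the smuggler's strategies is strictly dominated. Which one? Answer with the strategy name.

Route-1

Route-2 holds the inspector's payoff strictly below Route-1 in every row: 0 < 3, 8 < 9.
So Route-1 is strictly dominated for the smuggler.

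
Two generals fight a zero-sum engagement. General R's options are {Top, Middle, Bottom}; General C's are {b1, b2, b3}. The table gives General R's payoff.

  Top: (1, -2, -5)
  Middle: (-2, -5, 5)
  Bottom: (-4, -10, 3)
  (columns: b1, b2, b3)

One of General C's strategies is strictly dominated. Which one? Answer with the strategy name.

b1

b2 holds General R's payoff strictly below b1 in every row: -2 < 1, -5 < -2, -10 < -4.
So b1 is strictly dominated for General C.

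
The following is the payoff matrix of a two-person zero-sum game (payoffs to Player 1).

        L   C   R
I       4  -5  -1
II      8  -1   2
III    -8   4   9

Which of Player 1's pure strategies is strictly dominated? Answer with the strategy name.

II gives a strictly higher payoff than I against every column: 8 > 4, -1 > -5, 2 > -1.
So I is strictly dominated and Player 1 never plays it.

I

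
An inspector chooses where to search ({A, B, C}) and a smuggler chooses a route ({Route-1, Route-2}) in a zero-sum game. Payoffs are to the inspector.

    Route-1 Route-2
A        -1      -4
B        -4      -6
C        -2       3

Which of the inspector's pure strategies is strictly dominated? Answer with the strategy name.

A gives a strictly higher payoff than B against every column: -1 > -4, -4 > -6.
So B is strictly dominated and the inspector never plays it.

B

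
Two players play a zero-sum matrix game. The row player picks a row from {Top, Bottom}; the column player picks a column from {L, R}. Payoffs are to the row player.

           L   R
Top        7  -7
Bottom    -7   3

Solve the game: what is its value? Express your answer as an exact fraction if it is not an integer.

Row minima: Top → -7, Bottom → -7; maximin = -7.
Column maxima: L → 7, R → 3; minimax = 3.
-7 ≠ 3, so there is no saddle point; optimal play is mixed.
Let the row player play Top with probability p. Expected payoff against L: 7p + (-7)(1−p) = 14p − 7; against R: (-7)p + 3(1−p) = −10p + 3.
Setting these equal: 14p − 7 = −10p + 3 ⇒ 24p = 10 ⇒ p = 5/12, and the value is (14)·(5/12) − 7 = -7/6.
For the column player: with q = P(L), equating Top's and Bottom's payoffs gives 14q − 7 = −10q + 3 ⇒ q = 5/12.

-7/6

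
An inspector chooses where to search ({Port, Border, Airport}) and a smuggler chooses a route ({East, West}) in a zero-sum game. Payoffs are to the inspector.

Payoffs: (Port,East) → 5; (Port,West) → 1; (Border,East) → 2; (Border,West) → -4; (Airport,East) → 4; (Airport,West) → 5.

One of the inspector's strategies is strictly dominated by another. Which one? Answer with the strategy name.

Port gives a strictly higher payoff than Border against every column: 5 > 2, 1 > -4.
So Border is strictly dominated and the inspector never plays it.

Border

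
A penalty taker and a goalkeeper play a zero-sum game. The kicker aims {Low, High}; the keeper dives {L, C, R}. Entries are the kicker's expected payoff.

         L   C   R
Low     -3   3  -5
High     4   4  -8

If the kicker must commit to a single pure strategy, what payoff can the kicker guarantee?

-5

Row minima: Low → -5, High → -8.
The best of these is -5.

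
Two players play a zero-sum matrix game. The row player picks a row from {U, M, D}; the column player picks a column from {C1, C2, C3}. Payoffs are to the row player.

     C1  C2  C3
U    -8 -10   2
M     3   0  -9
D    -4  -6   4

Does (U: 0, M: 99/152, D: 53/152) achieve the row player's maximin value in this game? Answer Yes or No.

No

Against C1 this mix gives (99/152)·3 + (53/152)·(-4) = 85/152.
Against C2 this mix gives (99/152)·0 + (53/152)·(-6) = -159/76.
Against C3 this mix gives (99/152)·(-9) + (53/152)·4 = -679/152.
The column player will play C3, holding the row player to -679/152. Shifting weight toward the row that does better against C3 would raise this floor (the equalizing mix achieves -54/19 against both C3 and C2), so the proposed strategy is not optimal.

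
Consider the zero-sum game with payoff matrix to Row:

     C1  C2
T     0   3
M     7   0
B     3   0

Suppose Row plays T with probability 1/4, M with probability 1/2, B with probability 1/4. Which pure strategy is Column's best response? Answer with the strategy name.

If Column plays C1, Row's expected payoff is (1/4)·0 + (1/2)·7 + (1/4)·3 = 17/4.
If Column plays C2, Row's expected payoff is (1/4)·3 + (1/2)·0 + (1/4)·0 = 3/4.
Column minimizes Row's payoff; the smallest is 3/4, so the best response is C2.

C2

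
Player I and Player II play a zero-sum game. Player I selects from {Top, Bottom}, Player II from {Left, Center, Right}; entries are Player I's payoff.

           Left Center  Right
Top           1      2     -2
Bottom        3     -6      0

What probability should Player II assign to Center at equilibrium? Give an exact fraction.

Row minima: Top → -2, Bottom → -6; maximin = -2.
Column maxima: Left → 3, Center → 2, Right → 0; minimax = 0.
-2 ≠ 0, so there is no saddle point; optimal play is mixed.
Left is strictly dominated by Right (it gives Player I strictly more in every row), so Player II never plays it.
On the remaining 2×2 (Top, Bottom vs Center, Right):
Let Player I play Top with probability p. Expected payoff against Center: 2p + (-6)(1−p) = 8p − 6; against Right: (-2)p + 0(1−p) = −2p.
Setting these equal: 8p − 6 = −2p ⇒ 10p = 6 ⇒ p = 3/5, and the value is (8)·(3/5) − 6 = -6/5.
For Player II: with q = P(Center), equating Top's and Bottom's payoffs gives 4q − 2 = −6q ⇒ q = 1/5.

1/5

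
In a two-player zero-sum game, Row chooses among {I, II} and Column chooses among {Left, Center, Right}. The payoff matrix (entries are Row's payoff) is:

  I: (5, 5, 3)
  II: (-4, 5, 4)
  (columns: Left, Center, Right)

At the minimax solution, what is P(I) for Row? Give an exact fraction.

4/5

Row minima: I → 3, II → -4; maximin = 3.
Column maxima: Left → 5, Center → 5, Right → 4; minimax = 4.
3 ≠ 4, so there is no saddle point; optimal play is mixed.
Center is strictly dominated by Right (it gives Row strictly more in every row), so Column never plays it.
On the remaining 2×2 (I, II vs Left, Right):
Let Row play I with probability p. Expected payoff against Left: 5p + (-4)(1−p) = 9p − 4; against Right: 3p + 4(1−p) = −p + 4.
Setting these equal: 9p − 4 = −p + 4 ⇒ 10p = 8 ⇒ p = 4/5, and the value is (9)·(4/5) − 4 = 16/5.
For Column: with q = P(Left), equating I's and II's payoffs gives 2q + 3 = −8q + 4 ⇒ q = 1/10.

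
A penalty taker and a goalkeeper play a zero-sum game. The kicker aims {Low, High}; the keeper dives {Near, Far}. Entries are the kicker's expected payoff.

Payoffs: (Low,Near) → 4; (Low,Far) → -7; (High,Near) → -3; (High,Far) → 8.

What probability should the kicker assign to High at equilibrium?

1/2

Row minima: Low → -7, High → -3; maximin = -3.
Column maxima: Near → 4, Far → 8; minimax = 4.
-3 ≠ 4, so there is no saddle point; optimal play is mixed.
Let the kicker play Low with probability p. Expected payoff against Near: 4p + (-3)(1−p) = 7p − 3; against Far: (-7)p + 8(1−p) = −15p + 8.
Setting these equal: 7p − 3 = −15p + 8 ⇒ 22p = 11 ⇒ p = 1/2, and the value is (7)·(1/2) − 3 = 1/2.
For the keeper: with q = P(Near), equating Low's and High's payoffs gives 11q − 7 = −11q + 8 ⇒ q = 15/22.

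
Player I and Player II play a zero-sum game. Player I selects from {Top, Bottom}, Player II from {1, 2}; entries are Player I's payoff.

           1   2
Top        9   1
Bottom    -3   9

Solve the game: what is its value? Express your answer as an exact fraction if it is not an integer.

21/5

Row minima: Top → 1, Bottom → -3; maximin = 1.
Column maxima: 1 → 9, 2 → 9; minimax = 9.
1 ≠ 9, so there is no saddle point; optimal play is mixed.
Let Player I play Top with probability p. Expected payoff against 1: 9p + (-3)(1−p) = 12p − 3; against 2: 1p + 9(1−p) = −8p + 9.
Setting these equal: 12p − 3 = −8p + 9 ⇒ 20p = 12 ⇒ p = 3/5, and the value is (12)·(3/5) − 3 = 21/5.
For Player II: with q = P(1), equating Top's and Bottom's payoffs gives 8q + 1 = −12q + 9 ⇒ q = 2/5.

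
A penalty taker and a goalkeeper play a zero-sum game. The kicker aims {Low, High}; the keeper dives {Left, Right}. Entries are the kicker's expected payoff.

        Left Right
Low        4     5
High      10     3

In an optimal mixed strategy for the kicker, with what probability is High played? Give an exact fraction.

1/8

Row minima: Low → 4, High → 3; maximin = 4.
Column maxima: Left → 10, Right → 5; minimax = 5.
4 ≠ 5, so there is no saddle point; optimal play is mixed.
Let the kicker play Low with probability p. Expected payoff against Left: 4p + 10(1−p) = −6p + 10; against Right: 5p + 3(1−p) = 2p + 3.
Setting these equal: −6p + 10 = 2p + 3 ⇒ −8p = -7 ⇒ p = 7/8, and the value is (-6)·(7/8) + 10 = 19/4.
For the keeper: with q = P(Left), equating Low's and High's payoffs gives −q + 5 = 7q + 3 ⇒ q = 1/4.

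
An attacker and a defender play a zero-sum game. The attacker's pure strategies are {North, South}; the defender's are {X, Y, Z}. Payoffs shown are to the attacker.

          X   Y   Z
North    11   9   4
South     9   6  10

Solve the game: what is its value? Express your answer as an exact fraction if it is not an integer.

Row minima: North → 4, South → 6; maximin = 6.
Column maxima: X → 11, Y → 9, Z → 10; minimax = 9.
6 ≠ 9, so there is no saddle point; optimal play is mixed.
X is strictly dominated by Y (it gives the attacker strictly more in every row), so the defender never plays it.
On the remaining 2×2 (North, South vs Y, Z):
Let the attacker play North with probability p. Expected payoff against Y: 9p + 6(1−p) = 3p + 6; against Z: 4p + 10(1−p) = −6p + 10.
Setting these equal: 3p + 6 = −6p + 10 ⇒ 9p = 4 ⇒ p = 4/9, and the value is (3)·(4/9) + 6 = 22/3.
For the defender: with q = P(Y), equating North's and South's payoffs gives 5q + 4 = −4q + 10 ⇒ q = 2/3.

22/3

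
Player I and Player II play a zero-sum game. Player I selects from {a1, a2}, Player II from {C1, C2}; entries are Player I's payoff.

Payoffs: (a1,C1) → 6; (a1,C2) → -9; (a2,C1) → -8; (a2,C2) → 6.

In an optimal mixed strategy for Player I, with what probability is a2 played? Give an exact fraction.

15/29

Row minima: a1 → -9, a2 → -8; maximin = -8.
Column maxima: C1 → 6, C2 → 6; minimax = 6.
-8 ≠ 6, so there is no saddle point; optimal play is mixed.
Let Player I play a1 with probability p. Expected payoff against C1: 6p + (-8)(1−p) = 14p − 8; against C2: (-9)p + 6(1−p) = −15p + 6.
Setting these equal: 14p − 8 = −15p + 6 ⇒ 29p = 14 ⇒ p = 14/29, and the value is (14)·(14/29) − 8 = -36/29.
For Player II: with q = P(C1), equating a1's and a2's payoffs gives 15q − 9 = −14q + 6 ⇒ q = 15/29.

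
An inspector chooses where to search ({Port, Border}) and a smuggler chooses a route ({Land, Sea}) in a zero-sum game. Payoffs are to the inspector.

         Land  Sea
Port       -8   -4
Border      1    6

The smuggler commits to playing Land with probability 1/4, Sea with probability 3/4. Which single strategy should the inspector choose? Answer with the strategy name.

Expected payoff of Port: (1/4)·(-8) + (3/4)·(-4) = -5.
Expected payoff of Border: (1/4)·1 + (3/4)·6 = 19/4.
The largest is 19/4, so the inspector's best response is Border.

Border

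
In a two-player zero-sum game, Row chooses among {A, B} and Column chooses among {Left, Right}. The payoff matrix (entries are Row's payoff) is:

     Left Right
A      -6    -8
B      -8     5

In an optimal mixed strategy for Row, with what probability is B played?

Row minima: A → -8, B → -8; maximin = -8.
Column maxima: Left → -6, Right → 5; minimax = -6.
-8 ≠ -6, so there is no saddle point; optimal play is mixed.
Let Row play A with probability p. Expected payoff against Left: (-6)p + (-8)(1−p) = 2p − 8; against Right: (-8)p + 5(1−p) = −13p + 5.
Setting these equal: 2p − 8 = −13p + 5 ⇒ 15p = 13 ⇒ p = 13/15, and the value is (2)·(13/15) − 8 = -94/15.
For Column: with q = P(Left), equating A's and B's payoffs gives 2q − 8 = −13q + 5 ⇒ q = 13/15.

2/15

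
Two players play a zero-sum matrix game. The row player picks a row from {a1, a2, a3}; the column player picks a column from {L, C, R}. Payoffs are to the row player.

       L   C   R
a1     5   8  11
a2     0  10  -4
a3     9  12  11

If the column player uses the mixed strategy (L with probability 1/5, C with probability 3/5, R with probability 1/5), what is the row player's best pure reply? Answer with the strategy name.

Expected payoff of a1: (1/5)·5 + (3/5)·8 + (1/5)·11 = 8.
Expected payoff of a2: (1/5)·0 + (3/5)·10 + (1/5)·(-4) = 26/5.
Expected payoff of a3: (1/5)·9 + (3/5)·12 + (1/5)·11 = 56/5.
The largest is 56/5, so the row player's best response is a3.

a3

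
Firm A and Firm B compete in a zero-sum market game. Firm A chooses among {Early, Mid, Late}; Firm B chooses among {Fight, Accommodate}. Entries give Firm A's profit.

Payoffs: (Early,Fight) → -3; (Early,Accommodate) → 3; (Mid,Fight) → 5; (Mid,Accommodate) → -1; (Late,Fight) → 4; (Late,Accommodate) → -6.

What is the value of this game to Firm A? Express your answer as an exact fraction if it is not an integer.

1

Row minima: Early → -3, Mid → -1, Late → -6; maximin = -1.
Column maxima: Fight → 5, Accommodate → 3; minimax = 3.
-1 ≠ 3, so there is no saddle point; optimal play is mixed.
Late is strictly dominated by Mid, so Firm A never plays it.
On the remaining 2×2 (Early, Mid vs Fight, Accommodate):
Let Firm A play Early with probability p. Expected payoff against Fight: (-3)p + 5(1−p) = −8p + 5; against Accommodate: 3p + (-1)(1−p) = 4p − 1.
Setting these equal: −8p + 5 = 4p − 1 ⇒ −12p = -6 ⇒ p = 1/2, and the value is (-8)·(1/2) + 5 = 1.
For Firm B: with q = P(Fight), equating Early's and Mid's payoffs gives −6q + 3 = 6q − 1 ⇒ q = 1/3.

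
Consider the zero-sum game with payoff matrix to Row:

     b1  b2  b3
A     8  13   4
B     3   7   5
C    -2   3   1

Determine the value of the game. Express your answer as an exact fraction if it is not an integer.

14/3

Row minima: A → 4, B → 3, C → -2; maximin = 4.
Column maxima: b1 → 8, b2 → 13, b3 → 5; minimax = 5.
4 ≠ 5, so there is no saddle point; optimal play is mixed.
C is strictly dominated by A, so Row never plays it.
b2 is strictly dominated by b1 (it gives Row strictly more in every row), so Column never plays it.
On the remaining 2×2 (A, B vs b1, b3):
Let Row play A with probability p. Expected payoff against b1: 8p + 3(1−p) = 5p + 3; against b3: 4p + 5(1−p) = −p + 5.
Setting these equal: 5p + 3 = −p + 5 ⇒ 6p = 2 ⇒ p = 1/3, and the value is (5)·(1/3) + 3 = 14/3.
For Column: with q = P(b1), equating A's and B's payoffs gives 4q + 4 = −2q + 5 ⇒ q = 1/6.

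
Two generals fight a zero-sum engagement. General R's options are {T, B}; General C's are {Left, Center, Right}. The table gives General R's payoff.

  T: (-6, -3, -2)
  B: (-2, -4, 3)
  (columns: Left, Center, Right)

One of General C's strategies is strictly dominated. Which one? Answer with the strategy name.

Right

Left holds General R's payoff strictly below Right in every row: -6 < -2, -2 < 3.
So Right is strictly dominated for General C.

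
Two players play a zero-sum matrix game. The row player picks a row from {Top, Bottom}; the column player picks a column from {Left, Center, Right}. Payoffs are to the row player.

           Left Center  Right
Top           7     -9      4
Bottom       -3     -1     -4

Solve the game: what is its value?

-5/2

Row minima: Top → -9, Bottom → -4; maximin = -4.
Column maxima: Left → 7, Center → -1, Right → 4; minimax = -1.
-4 ≠ -1, so there is no saddle point; optimal play is mixed.
Left is strictly dominated by Right (it gives the row player strictly more in every row), so the column player never plays it.
On the remaining 2×2 (Top, Bottom vs Center, Right):
Let the row player play Top with probability p. Expected payoff against Center: (-9)p + (-1)(1−p) = −8p − 1; against Right: 4p + (-4)(1−p) = 8p − 4.
Setting these equal: −8p − 1 = 8p − 4 ⇒ −16p = -3 ⇒ p = 3/16, and the value is (-8)·(3/16) − 1 = -5/2.
For the column player: with q = P(Center), equating Top's and Bottom's payoffs gives −13q + 4 = 3q − 4 ⇒ q = 1/2.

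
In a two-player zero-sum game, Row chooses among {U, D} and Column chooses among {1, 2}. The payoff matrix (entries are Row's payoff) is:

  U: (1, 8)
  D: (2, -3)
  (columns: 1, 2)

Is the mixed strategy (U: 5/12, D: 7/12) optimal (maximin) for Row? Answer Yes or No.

Yes

Against 1 this mix gives (5/12)·1 + (7/12)·2 = 19/12.
Against 2 this mix gives (5/12)·8 + (7/12)·(-3) = 19/12.
All of Column's active replies (1, 2) yield 19/12, and no column does worse for Row. The mix makes Column indifferent and guarantees 19/12, so it is optimal.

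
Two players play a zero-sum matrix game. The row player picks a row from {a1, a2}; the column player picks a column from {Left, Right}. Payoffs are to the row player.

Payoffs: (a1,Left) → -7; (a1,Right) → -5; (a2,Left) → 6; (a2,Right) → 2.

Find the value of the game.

2

Row minima: a1 → -7, a2 → 2; maximin = 2.
Column maxima: Left → 6, Right → 2; minimax = 2.
Since maximin = minimax = 2, there is a saddle point and the value is 2.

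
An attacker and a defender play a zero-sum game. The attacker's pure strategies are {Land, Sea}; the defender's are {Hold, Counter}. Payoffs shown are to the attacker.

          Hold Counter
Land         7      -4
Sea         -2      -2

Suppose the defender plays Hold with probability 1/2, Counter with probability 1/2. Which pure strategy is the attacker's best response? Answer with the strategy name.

Expected payoff of Land: (1/2)·7 + (1/2)·(-4) = 3/2.
Expected payoff of Sea: (1/2)·(-2) + (1/2)·(-2) = -2.
The largest is 3/2, so the attacker's best response is Land.

Land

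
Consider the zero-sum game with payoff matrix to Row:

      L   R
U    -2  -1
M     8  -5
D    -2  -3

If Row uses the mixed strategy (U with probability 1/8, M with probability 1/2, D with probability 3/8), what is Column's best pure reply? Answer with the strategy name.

R

If Column plays L, Row's expected payoff is (1/8)·(-2) + (1/2)·8 + (3/8)·(-2) = 3.
If Column plays R, Row's expected payoff is (1/8)·(-1) + (1/2)·(-5) + (3/8)·(-3) = -15/4.
Column minimizes Row's payoff; the smallest is -15/4, so the best response is R.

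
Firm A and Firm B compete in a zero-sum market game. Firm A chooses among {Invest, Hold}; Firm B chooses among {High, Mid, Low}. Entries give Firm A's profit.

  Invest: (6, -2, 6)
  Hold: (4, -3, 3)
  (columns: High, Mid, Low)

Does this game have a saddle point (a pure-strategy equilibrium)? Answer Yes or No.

Yes

Row minima: Invest → -2, Hold → -3; maximin = -2.
Column maxima: High → 6, Mid → -2, Low → 6; minimax = -2.
maximin = minimax = -2, so a saddle point exists.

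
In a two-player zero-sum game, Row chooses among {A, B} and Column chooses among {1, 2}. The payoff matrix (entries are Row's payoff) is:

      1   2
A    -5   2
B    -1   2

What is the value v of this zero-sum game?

Row minima: A → -5, B → -1; maximin = -1.
Column maxima: 1 → -1, 2 → 2; minimax = -1.
Since maximin = minimax = -1, there is a saddle point and the value is -1.

-1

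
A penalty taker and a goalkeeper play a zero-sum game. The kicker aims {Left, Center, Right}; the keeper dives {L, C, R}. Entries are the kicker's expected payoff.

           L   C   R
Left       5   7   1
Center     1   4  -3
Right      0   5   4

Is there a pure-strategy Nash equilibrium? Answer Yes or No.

No

Row minima: Left → 1, Center → -3, Right → 0; maximin = 1.
Column maxima: L → 5, C → 7, R → 4; minimax = 4.
1 ≠ 4, so no pure-strategy equilibrium exists.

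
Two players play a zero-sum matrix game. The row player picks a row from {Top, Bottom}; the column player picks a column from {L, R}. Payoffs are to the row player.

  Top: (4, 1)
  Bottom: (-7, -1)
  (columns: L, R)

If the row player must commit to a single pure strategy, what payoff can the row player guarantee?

1

Row minima: Top → 1, Bottom → -7.
The best of these is 1.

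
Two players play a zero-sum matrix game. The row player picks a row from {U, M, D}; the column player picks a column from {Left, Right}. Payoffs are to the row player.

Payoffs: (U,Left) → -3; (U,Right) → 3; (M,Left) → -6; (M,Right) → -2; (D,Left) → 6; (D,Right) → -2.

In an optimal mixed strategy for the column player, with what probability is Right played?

Row minima: U → -3, M → -6, D → -2; maximin = -2.
Column maxima: Left → 6, Right → 3; minimax = 3.
-2 ≠ 3, so there is no saddle point; optimal play is mixed.
M is strictly dominated by U, so the row player never plays it.
On the remaining 2×2 (U, D vs Left, Right):
Let the row player play U with probability p. Expected payoff against Left: (-3)p + 6(1−p) = −9p + 6; against Right: 3p + (-2)(1−p) = 5p − 2.
Setting these equal: −9p + 6 = 5p − 2 ⇒ −14p = -8 ⇒ p = 4/7, and the value is (-9)·(4/7) + 6 = 6/7.
For the column player: with q = P(Left), equating U's and D's payoffs gives −6q + 3 = 8q − 2 ⇒ q = 5/14.

9/14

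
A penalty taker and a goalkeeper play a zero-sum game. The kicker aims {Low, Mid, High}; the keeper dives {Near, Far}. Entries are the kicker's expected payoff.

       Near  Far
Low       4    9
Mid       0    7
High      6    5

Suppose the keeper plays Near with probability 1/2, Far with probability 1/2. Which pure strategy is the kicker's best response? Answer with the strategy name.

Low

Expected payoff of Low: (1/2)·4 + (1/2)·9 = 13/2.
Expected payoff of Mid: (1/2)·0 + (1/2)·7 = 7/2.
Expected payoff of High: (1/2)·6 + (1/2)·5 = 11/2.
The largest is 13/2, so the kicker's best response is Low.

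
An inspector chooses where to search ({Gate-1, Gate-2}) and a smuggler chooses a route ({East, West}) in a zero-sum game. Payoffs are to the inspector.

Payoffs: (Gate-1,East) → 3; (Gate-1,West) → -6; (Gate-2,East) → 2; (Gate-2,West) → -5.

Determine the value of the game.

-5

Row minima: Gate-1 → -6, Gate-2 → -5; maximin = -5.
Column maxima: East → 3, West → -5; minimax = -5.
Since maximin = minimax = -5, there is a saddle point and the value is -5.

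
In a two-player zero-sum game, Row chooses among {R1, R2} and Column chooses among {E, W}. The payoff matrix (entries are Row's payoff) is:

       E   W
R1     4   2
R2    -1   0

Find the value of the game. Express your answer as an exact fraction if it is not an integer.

2

Row minima: R1 → 2, R2 → -1; maximin = 2.
Column maxima: E → 4, W → 2; minimax = 2.
Since maximin = minimax = 2, there is a saddle point and the value is 2.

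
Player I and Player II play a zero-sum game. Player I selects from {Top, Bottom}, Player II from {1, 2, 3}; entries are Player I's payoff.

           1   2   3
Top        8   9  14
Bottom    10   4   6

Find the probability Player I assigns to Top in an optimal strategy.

6/7

Row minima: Top → 8, Bottom → 4; maximin = 8.
Column maxima: 1 → 10, 2 → 9, 3 → 14; minimax = 9.
8 ≠ 9, so there is no saddle point; optimal play is mixed.
3 is strictly dominated by 2 (it gives Player I strictly more in every row), so Player II never plays it.
On the remaining 2×2 (Top, Bottom vs 1, 2):
Let Player I play Top with probability p. Expected payoff against 1: 8p + 10(1−p) = −2p + 10; against 2: 9p + 4(1−p) = 5p + 4.
Setting these equal: −2p + 10 = 5p + 4 ⇒ −7p = -6 ⇒ p = 6/7, and the value is (-2)·(6/7) + 10 = 58/7.
For Player II: with q = P(1), equating Top's and Bottom's payoffs gives −q + 9 = 6q + 4 ⇒ q = 5/7.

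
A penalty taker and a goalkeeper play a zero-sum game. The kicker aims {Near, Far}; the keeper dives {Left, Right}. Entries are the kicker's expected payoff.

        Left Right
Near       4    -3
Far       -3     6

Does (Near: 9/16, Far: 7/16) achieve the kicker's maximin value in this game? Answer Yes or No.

Against Left this mix gives (9/16)·4 + (7/16)·(-3) = 15/16.
Against Right this mix gives (9/16)·(-3) + (7/16)·6 = 15/16.
All of the keeper's active replies (Left, Right) yield 15/16, and no column does worse for the kicker. The mix makes the keeper indifferent and guarantees 15/16, so it is optimal.

Yes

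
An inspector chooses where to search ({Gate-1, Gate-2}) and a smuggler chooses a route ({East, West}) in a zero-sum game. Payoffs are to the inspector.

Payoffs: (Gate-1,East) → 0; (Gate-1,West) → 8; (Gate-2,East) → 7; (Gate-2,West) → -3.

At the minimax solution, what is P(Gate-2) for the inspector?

Row minima: Gate-1 → 0, Gate-2 → -3; maximin = 0.
Column maxima: East → 7, West → 8; minimax = 7.
0 ≠ 7, so there is no saddle point; optimal play is mixed.
Let the inspector play Gate-1 with probability p. Expected payoff against East: 0p + 7(1−p) = −7p + 7; against West: 8p + (-3)(1−p) = 11p − 3.
Setting these equal: −7p + 7 = 11p − 3 ⇒ −18p = -10 ⇒ p = 5/9, and the value is (-7)·(5/9) + 7 = 28/9.
For the smuggler: with q = P(East), equating Gate-1's and Gate-2's payoffs gives −8q + 8 = 10q − 3 ⇒ q = 11/18.

4/9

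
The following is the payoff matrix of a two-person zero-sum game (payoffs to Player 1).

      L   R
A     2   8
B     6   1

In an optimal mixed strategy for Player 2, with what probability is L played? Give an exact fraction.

Row minima: A → 2, B → 1; maximin = 2.
Column maxima: L → 6, R → 8; minimax = 6.
2 ≠ 6, so there is no saddle point; optimal play is mixed.
Let Player 1 play A with probability p. Expected payoff against L: 2p + 6(1−p) = −4p + 6; against R: 8p + 1(1−p) = 7p + 1.
Setting these equal: −4p + 6 = 7p + 1 ⇒ −11p = -5 ⇒ p = 5/11, and the value is (-4)·(5/11) + 6 = 46/11.
For Player 2: with q = P(L), equating A's and B's payoffs gives −6q + 8 = 5q + 1 ⇒ q = 7/11.

7/11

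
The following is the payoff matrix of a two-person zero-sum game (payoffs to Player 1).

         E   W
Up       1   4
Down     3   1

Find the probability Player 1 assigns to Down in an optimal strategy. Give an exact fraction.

3/5

Row minima: Up → 1, Down → 1; maximin = 1.
Column maxima: E → 3, W → 4; minimax = 3.
1 ≠ 3, so there is no saddle point; optimal play is mixed.
Let Player 1 play Up with probability p. Expected payoff against E: 1p + 3(1−p) = −2p + 3; against W: 4p + 1(1−p) = 3p + 1.
Setting these equal: −2p + 3 = 3p + 1 ⇒ −5p = -2 ⇒ p = 2/5, and the value is (-2)·(2/5) + 3 = 11/5.
For Player 2: with q = P(E), equating Up's and Down's payoffs gives −3q + 4 = 2q + 1 ⇒ q = 3/5.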